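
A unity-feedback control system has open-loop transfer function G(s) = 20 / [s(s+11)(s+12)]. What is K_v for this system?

System type = 1 (one pole at s=0).
K_v = lim_{s→0} s·G(s) = 20 / (11·12) = 5/33.

5/33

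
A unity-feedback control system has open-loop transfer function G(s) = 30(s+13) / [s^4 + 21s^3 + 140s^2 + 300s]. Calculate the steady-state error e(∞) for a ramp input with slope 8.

Factoring s from the denominator leaves a polynomial with constant term 300, so the system is type 1.
K_v = lim_{s→0} s·G(s) = 30·13 / 300 = 1.3.
e_ss = 8/K_v = 8/1.3 = 80/13.

80/13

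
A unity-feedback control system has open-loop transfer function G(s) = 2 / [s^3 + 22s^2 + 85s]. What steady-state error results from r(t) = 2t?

85

Lowest-order denominator term is 85s, so the open loop has 1 pole at the origin → type 1 system.
K_v = lim_{s→0} s·G(s) = 2 / 85 = 2/85.
e_ss = 2/K_v = 2/(2/85) = 85.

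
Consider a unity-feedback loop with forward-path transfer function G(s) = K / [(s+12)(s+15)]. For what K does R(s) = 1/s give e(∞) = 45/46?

The open loop has no poles at the origin → type 0 system.
K_p = lim_{s→0} G(s) = K / (12·15) = (1/180)·K.
e_ss = 1/(1 + K_p) = 45/46 ⇒ 1 + (1/180)·K = 46/45 ⇒ K = 4.

4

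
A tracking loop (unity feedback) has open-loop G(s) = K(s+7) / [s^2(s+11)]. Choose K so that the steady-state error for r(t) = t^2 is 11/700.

System type = 2 (two poles at s=0).
K_a = lim_{s→0} s^2·G(s) = K·7 / (11) = (7/11)·K.
e_ss = 2/K_a = 11/700 ⇒ K_a = 1400/11 ⇒ K = (1400/11)/(7/11) = 200.

200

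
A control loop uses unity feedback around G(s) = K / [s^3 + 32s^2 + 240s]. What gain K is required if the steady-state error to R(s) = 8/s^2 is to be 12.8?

The denominator has no term below 240s — 1 pole at s=0, type 1.
K_v = lim_{s→0} s·G(s) = K / 240 = (1/240)·K.
e_ss = 8/K_v = 12.8 ⇒ K_v = 0.625 ⇒ K = 0.625/(1/240) = 150.

150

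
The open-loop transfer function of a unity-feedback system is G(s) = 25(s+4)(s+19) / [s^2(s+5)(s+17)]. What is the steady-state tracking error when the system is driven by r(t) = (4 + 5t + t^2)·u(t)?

Two free integrators in G(s): this is a type 2 system. Taking each input component in turn:
  • 4: tracked with zero error.
  • 5t: tracked with zero error.
  • t^2: e_ss = 2/K_a with K_a=380/17 → 17/190.
Total e_ss = 17/190.

17/190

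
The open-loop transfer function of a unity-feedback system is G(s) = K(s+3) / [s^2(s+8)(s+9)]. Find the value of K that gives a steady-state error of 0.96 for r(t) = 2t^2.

100

Two free integrators in G(s): this is a type 2 system.
K_a = lim_{s→0} s^2·G(s) = K·3 / (8·9) = (1/24)·K.
e_ss = 4/K_a = 0.96 ⇒ K_a = 25/6 ⇒ K = (25/6)/(1/24) = 100.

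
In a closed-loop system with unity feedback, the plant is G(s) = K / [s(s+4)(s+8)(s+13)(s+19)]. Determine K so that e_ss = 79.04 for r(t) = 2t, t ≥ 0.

200

G(s) has one factor of s in the denominator, so the system is type 1.
K_v = lim_{s→0} s·G(s) = K / (4·8·13·19) = (1/7904)·K.
e_ss = 2/K_v = 79.04 ⇒ K_v = 25/988 ⇒ K = (25/988)/(1/7904) = 200.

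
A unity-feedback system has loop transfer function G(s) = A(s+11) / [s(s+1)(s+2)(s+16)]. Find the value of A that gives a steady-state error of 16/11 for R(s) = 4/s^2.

8

G(s) has one factor of s in the denominator, so the system is type 1.
K_v = lim_{s→0} s·G(s) = A·11 / (1·2·16) = (11/32)·A.
e_ss = 4/K_v = 16/11 ⇒ K_v = 2.75 ⇒ A = 2.75/(11/32) = 8.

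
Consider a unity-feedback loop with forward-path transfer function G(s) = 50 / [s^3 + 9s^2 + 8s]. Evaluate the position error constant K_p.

infinity

K_p = lim_{s→0} G(s); with 1 pole at the origin the limit diverges, so K_p = ∞.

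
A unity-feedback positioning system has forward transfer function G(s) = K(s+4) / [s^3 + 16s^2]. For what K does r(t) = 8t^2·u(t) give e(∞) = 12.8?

5

Factoring s^2 from the denominator leaves a polynomial with constant term 16, so the system is type 2.
K_a = lim_{s→0} s^2·G(s) = K·4 / 16 = 0.25·K.
e_ss = 16/K_a = 12.8 ⇒ K_a = 1.25 ⇒ K = 1.25/0.25 = 5.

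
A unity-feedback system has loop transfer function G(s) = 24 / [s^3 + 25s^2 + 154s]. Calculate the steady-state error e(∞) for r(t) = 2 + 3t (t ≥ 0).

19.25

The denominator has no term below 154s — 1 pole at s=0, type 1. Taking each input component in turn:
  • 2: tracked with zero error.
  • 3t: e_ss = 3/K_v with K_v=12/77 → 19.25.
Total e_ss = 19.25.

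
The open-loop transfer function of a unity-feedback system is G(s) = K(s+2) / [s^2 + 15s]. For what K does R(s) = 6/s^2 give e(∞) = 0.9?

50

Lowest-order denominator term is 15s, so the open loop has 1 pole at the origin → type 1 system.
K_v = lim_{s→0} s·G(s) = K·2 / 15 = (2/15)·K.
e_ss = 6/K_v = 0.9 ⇒ K_v = 20/3 ⇒ K = (20/3)/(2/15) = 50.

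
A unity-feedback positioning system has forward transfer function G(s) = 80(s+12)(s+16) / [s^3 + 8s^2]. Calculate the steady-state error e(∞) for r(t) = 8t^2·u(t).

Factoring s^2 from the denominator leaves a polynomial with constant term 8, so the system is type 2.
K_a = lim_{s→0} s^2·G(s) = 80·12·16 / 8 = 1920.
r(t) = 8t^2 gives R(s) = 16/s^3.
e_ss = 16/K_a = 16/1920 = 1/120.

1/120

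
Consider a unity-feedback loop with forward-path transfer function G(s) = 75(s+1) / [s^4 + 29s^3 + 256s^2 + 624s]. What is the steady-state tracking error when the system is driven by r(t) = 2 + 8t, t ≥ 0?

66.56

Factoring s from the denominator leaves a polynomial with constant term 624, so the system is type 1. By superposition:
  • 2: tracked with zero error.
  • 8t: e_ss = 8/K_v with K_v=25/208 → 66.56.
Total e_ss = 66.56.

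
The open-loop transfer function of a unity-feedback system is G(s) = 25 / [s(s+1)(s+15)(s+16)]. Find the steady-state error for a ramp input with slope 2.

19.2

System type = 1 (one pole at s=0).
K_v = lim_{s→0} s·G(s) = 25 / (1·15·16) = 5/48.
e_ss = 2/K_v = 2/(5/48) = 19.2.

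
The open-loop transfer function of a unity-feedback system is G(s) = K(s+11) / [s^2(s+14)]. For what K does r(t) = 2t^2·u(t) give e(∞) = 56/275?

G(s) has two factors of s in the denominator, so the system is type 2.
K_a = lim_{s→0} s^2·G(s) = K·11 / (14) = (11/14)·K.
e_ss = 4/K_a = 56/275 ⇒ K_a = 275/14 ⇒ K = (275/14)/(11/14) = 25.

25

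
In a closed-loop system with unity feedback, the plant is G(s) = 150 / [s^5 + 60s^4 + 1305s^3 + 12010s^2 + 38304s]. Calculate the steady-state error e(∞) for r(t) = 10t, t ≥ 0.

2553.6

Factoring s from the denominator leaves a polynomial with constant term 38304, so the system is type 1.
K_v = lim_{s→0} s·G(s) = 150 / 38304 = 25/6384.
e_ss = 10/K_v = 10/(25/6384) = 2553.6.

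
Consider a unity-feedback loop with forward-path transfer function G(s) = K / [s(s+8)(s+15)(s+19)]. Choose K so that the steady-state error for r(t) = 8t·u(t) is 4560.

4

System type = 1 (one pole at s=0).
K_v = lim_{s→0} s·G(s) = K / (8·15·19) = (1/2280)·K.
e_ss = 8/K_v = 4560 ⇒ K_v = 1/570 ⇒ K = (1/570)/(1/2280) = 4.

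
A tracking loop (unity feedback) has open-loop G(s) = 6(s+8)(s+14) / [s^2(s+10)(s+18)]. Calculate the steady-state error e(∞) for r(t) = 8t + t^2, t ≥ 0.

The open loop has two poles at the origin → type 2 system. Treating each term separately:
  • 8t: tracked with zero error.
  • t^2: e_ss = 2/K_a with K_a=56/15 → 15/28.
Total e_ss = 15/28.

15/28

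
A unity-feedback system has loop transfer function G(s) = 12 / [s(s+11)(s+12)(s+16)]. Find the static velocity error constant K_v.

One free integrator in G(s): this is a type 1 system.
K_v = lim_{s→0} s·G(s) = 12 / (11·12·16) = 1/176.

1/176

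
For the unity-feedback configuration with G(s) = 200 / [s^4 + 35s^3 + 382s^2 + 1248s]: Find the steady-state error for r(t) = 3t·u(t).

The denominator has no term below 1248s — 1 pole at s=0, type 1.
K_v = lim_{s→0} s·G(s) = 200 / 1248 = 25/156.
e_ss = 3/K_v = 3/(25/156) = 18.72.

18.72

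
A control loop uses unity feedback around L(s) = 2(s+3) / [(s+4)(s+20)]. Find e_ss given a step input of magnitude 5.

The open loop has no poles at the origin → type 0 system.
K_p = lim_{s→0} L(s) = 2·3 / (4·20) = 0.075.
e_ss = 5/(1 + K_p) = 5/1.075 = 200/43.

200/43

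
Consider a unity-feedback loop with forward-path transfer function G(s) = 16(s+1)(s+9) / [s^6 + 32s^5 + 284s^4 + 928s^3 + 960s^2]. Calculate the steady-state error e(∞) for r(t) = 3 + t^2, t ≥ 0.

40/3

The denominator has no term below 960s^2 — 2 poles at s=0, type 2. By superposition:
  • 3: tracked with zero error.
  • t^2: e_ss = 2/K_a with K_a=0.15 → 40/3.
Total e_ss = 40/3.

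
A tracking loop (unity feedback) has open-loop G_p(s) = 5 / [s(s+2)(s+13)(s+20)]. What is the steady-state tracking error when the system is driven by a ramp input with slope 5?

System type = 1 (one pole at s=0).
K_v = lim_{s→0} s·G_p(s) = 5 / (2·13·20) = 1/104.
e_ss = 5/K_v = 5/(1/104) = 520.

520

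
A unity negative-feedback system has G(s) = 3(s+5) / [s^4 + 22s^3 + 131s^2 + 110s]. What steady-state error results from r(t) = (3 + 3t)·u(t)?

22

The denominator has no term below 110s — 1 pole at s=0, type 1. Treating each term separately:
  • 3: tracked with zero error.
  • 3t: e_ss = 3/K_v with K_v=3/22 → 22.
Total e_ss = 22.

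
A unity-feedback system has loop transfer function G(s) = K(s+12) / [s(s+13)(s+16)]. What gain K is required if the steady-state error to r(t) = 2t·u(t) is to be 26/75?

System type = 1 (one pole at s=0).
K_v = lim_{s→0} s·G(s) = K·12 / (13·16) = (3/52)·K.
e_ss = 2/K_v = 26/75 ⇒ K_v = 75/13 ⇒ K = (75/13)/(3/52) = 100.

100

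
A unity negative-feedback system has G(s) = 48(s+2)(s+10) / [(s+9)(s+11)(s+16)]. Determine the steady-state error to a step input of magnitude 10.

330/53

System type = 0 (no poles at s=0).
K_p = lim_{s→0} G(s) = 48·2·10 / (9·11·16) = 20/33.
e_ss = 10/(1 + K_p) = 10/(53/33) = 330/53.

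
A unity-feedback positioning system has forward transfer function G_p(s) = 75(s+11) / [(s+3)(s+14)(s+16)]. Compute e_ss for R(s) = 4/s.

896/499

No free integrators in G_p(s): this is a type 0 system.
K_p = lim_{s→0} G_p(s) = 75·11 / (3·14·16) = 275/224.
e_ss = 4/(1 + K_p) = 4/(499/224) = 896/499.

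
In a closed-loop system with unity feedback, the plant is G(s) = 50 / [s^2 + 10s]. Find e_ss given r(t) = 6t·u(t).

The denominator has no term below 10s — 1 pole at s=0, type 1.
K_v = lim_{s→0} s·G(s) = 50 / 10 = 5.
e_ss = 6/K_v = 6/5 = 1.2.

1.2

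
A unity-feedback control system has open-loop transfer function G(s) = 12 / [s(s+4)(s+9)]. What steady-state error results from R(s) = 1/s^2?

3

G(s) has one factor of s in the denominator, so the system is type 1.
K_v = lim_{s→0} s·G(s) = 12 / (4·9) = 1/3.
e_ss = 1/K_v = 1/(1/3) = 3.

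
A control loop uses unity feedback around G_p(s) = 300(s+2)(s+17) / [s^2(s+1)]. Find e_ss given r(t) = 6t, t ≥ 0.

The open loop has two poles at the origin → type 2 system.
A type-2 system has K_v = ∞, so it tracks a ramp input with zero steady-state error.

0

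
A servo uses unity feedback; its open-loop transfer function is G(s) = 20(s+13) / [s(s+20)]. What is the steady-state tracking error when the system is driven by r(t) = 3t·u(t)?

The open loop has one pole at the origin → type 1 system.
K_v = lim_{s→0} s·G(s) = 20·13 / (20) = 13.
e_ss = 3/K_v = 3/13.

3/13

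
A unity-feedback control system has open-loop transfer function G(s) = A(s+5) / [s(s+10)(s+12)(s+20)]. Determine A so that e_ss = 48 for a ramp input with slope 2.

One free integrator in G(s): this is a type 1 system.
K_v = lim_{s→0} s·G(s) = A·5 / (10·12·20) = (1/480)·A.
e_ss = 2/K_v = 48 ⇒ K_v = 1/24 ⇒ A = (1/24)/(1/480) = 20.

20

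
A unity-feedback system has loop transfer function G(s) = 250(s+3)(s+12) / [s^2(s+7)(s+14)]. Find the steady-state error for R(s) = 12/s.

0

System type = 2 (two poles at s=0).
A type-2 system has K_p = ∞, so it tracks a step input with zero steady-state error.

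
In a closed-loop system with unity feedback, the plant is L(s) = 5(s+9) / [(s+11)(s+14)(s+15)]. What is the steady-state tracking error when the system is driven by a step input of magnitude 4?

The open loop has no poles at the origin → type 0 system.
K_p = lim_{s→0} L(s) = 5·9 / (11·14·15) = 3/154.
e_ss = 4/(1 + K_p) = 4/(157/154) = 616/157.

616/157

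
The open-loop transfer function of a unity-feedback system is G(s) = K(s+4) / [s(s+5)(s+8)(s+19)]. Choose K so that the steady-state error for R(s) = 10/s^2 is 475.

4

The open loop has one pole at the origin → type 1 system.
K_v = lim_{s→0} s·G(s) = K·4 / (5·8·19) = (1/190)·K.
e_ss = 10/K_v = 475 ⇒ K_v = 2/95 ⇒ K = (2/95)/(1/190) = 4.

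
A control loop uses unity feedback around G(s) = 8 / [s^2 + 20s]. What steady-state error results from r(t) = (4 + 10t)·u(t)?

25

Factoring s from the denominator leaves a polynomial with constant term 20, so the system is type 1. Taking each input component in turn:
  • 4: tracked with zero error.
  • 10t: e_ss = 10/K_v with K_v=0.4 → 25.
Total e_ss = 25.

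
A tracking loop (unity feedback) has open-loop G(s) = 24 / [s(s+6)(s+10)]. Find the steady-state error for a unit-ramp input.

2.5

G(s) has one factor of s in the denominator, so the system is type 1.
K_v = lim_{s→0} s·G(s) = 24 / (6·10) = 0.4.
e_ss = 1/K_v = 1/0.4 = 2.5.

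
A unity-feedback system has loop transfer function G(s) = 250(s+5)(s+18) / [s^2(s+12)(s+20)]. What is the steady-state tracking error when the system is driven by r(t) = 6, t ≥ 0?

0

Two free integrators in G(s): this is a type 2 system.
A type-2 system has K_p = ∞, so it tracks a step input with zero steady-state error.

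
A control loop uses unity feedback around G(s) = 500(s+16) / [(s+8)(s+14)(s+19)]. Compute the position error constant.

System type = 0 (no poles at s=0).
K_p = lim_{s→0} G(s) = 500·16 / (8·14·19) = 500/133.

500/133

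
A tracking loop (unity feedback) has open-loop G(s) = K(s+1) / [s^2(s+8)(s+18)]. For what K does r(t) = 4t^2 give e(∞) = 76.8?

15

The open loop has two poles at the origin → type 2 system.
K_a = lim_{s→0} s^2·G(s) = K·1 / (8·18) = (1/144)·K.
e_ss = 8/K_a = 76.8 ⇒ K_a = 5/48 ⇒ K = (5/48)/(1/144) = 15.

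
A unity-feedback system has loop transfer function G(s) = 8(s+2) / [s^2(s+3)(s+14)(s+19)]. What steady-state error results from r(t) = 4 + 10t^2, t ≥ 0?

G(s) has two factors of s in the denominator, so the system is type 2. By superposition:
  • 4: tracked with zero error.
  • 10t^2: e_ss = 20/K_a with K_a=8/399 → 997.5.
Total e_ss = 997.5.

997.5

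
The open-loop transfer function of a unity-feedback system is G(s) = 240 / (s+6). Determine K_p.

No free integrators in G(s): this is a type 0 system.
K_p = lim_{s→0} G(s) = 240 / (6) = 40.

40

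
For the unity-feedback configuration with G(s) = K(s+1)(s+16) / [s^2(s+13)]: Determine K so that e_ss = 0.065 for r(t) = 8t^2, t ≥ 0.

200

Two free integrators in G(s): this is a type 2 system.
K_a = lim_{s→0} s^2·G(s) = K·1·16 / (13) = (16/13)·K.
e_ss = 16/K_a = 0.065 ⇒ K_a = 3200/13 ⇒ K = (3200/13)/(16/13) = 200.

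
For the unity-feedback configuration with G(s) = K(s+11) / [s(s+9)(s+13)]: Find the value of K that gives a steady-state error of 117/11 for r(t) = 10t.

One free integrator in G(s): this is a type 1 system.
K_v = lim_{s→0} s·G(s) = K·11 / (9·13) = (11/117)·K.
e_ss = 10/K_v = 117/11 ⇒ K_v = 110/117 ⇒ K = (110/117)/(11/117) = 10.

10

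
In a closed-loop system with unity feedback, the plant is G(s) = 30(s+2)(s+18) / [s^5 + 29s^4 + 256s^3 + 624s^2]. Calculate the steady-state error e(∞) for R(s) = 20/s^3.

104/9

The denominator has no term below 624s^2 — 2 poles at s=0, type 2.
K_a = lim_{s→0} s^2·G(s) = 30·2·18 / 624 = 45/26.
r(t) = 10t^2 gives R(s) = 20/s^3.
e_ss = 20/K_a = 20/(45/26) = 104/9.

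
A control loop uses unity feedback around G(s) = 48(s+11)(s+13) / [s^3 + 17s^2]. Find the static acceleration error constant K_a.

6864/17

The denominator has no term below 17s^2 — 2 poles at s=0, type 2.
K_a = lim_{s→0} s^2·G(s) = 48·11·13 / 17 = 6864/17.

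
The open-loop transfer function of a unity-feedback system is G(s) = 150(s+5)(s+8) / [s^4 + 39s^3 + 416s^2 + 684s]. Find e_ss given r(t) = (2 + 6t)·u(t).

0.684

The denominator has no term below 684s — 1 pole at s=0, type 1. Taking each input component in turn:
  • 2: tracked with zero error.
  • 6t: e_ss = 6/K_v with K_v=500/57 → 0.684.
Total e_ss = 0.684.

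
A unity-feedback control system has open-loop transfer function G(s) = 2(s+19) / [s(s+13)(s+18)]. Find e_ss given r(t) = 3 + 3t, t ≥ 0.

System type = 1 (one pole at s=0). Taking each input component in turn:
  • 3: tracked with zero error.
  • 3t: e_ss = 3/K_v with K_v=19/117 → 351/19.
Total e_ss = 351/19.

351/19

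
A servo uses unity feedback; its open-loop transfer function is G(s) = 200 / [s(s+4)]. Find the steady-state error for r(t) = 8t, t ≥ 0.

0.16

System type = 1 (one pole at s=0).
K_v = lim_{s→0} s·G(s) = 200 / (4) = 50.
e_ss = 8/K_v = 8/50 = 0.16.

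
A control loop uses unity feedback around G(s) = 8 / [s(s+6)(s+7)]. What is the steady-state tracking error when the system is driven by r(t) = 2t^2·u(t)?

The open loop has one pole at the origin → type 1 system.
K_a = lim_{s→0} s^2·G(s) = 0; the steady-state error to this parabolic input grows without bound.

infinity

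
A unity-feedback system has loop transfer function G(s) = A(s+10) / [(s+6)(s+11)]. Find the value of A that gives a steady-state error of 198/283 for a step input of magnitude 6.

No free integrators in G(s): this is a type 0 system.
K_p = lim_{s→0} G(s) = A·10 / (6·11) = (5/33)·A.
e_ss = 6/(1 + K_p) = 198/283 ⇒ 1 + (5/33)·A = 283/33 ⇒ A = 50.

50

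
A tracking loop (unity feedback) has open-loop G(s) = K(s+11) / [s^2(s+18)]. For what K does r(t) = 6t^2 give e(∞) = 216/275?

G(s) has two factors of s in the denominator, so the system is type 2.
K_a = lim_{s→0} s^2·G(s) = K·11 / (18) = (11/18)·K.
e_ss = 12/K_a = 216/275 ⇒ K_a = 275/18 ⇒ K = (275/18)/(11/18) = 25.

25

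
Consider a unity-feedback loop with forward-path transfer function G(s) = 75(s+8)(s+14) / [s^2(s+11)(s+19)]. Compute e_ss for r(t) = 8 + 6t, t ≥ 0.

Two free integrators in G(s): this is a type 2 system. By superposition:
  • 8: tracked with zero error.
  • 6t: tracked with zero error.
Total e_ss = 0.

0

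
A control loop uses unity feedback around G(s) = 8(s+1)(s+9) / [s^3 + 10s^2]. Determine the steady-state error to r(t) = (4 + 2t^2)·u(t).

5/9

Lowest-order denominator term is 10s^2, so the open loop has 2 poles at the origin → type 2 system. Treating each term separately:
  • 4: tracked with zero error.
  • 2t^2: e_ss = 4/K_a with K_a=7.2 → 5/9.
Total e_ss = 5/9.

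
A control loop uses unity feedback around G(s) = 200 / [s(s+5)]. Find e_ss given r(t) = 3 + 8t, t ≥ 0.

One free integrator in G(s): this is a type 1 system. Taking each input component in turn:
  • 3: tracked with zero error.
  • 8t: e_ss = 8/K_v with K_v=40 → 0.2.
Total e_ss = 0.2.

0.2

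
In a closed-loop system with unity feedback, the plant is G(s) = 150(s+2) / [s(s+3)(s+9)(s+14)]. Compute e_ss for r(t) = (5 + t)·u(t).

1.26

The open loop has one pole at the origin → type 1 system. By superposition:
  • 5: tracked with zero error.
  • t: e_ss = 1/K_v with K_v=50/63 → 1.26.
Total e_ss = 1.26.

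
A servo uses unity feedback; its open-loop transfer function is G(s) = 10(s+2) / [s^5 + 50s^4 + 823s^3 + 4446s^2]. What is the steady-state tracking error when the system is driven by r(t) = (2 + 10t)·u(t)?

The denominator has no term below 4446s^2 — 2 poles at s=0, type 2. By superposition:
  • 2: tracked with zero error.
  • 10t: tracked with zero error.
Total e_ss = 0.

0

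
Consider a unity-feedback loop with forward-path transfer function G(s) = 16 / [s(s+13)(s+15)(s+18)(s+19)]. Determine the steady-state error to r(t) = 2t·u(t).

The open loop has one pole at the origin → type 1 system.
K_v = lim_{s→0} s·G(s) = 16 / (13·15·18·19) = 8/33345.
e_ss = 2/K_v = 2/(8/33345) = 8336.25.

8336.25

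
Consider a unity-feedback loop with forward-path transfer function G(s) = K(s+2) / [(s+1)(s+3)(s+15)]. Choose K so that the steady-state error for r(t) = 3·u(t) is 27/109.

System type = 0 (no poles at s=0).
K_p = lim_{s→0} G(s) = K·2 / (1·3·15) = (2/45)·K.
e_ss = 3/(1 + K_p) = 27/109 ⇒ 1 + (2/45)·K = 109/9 ⇒ K = 250.

250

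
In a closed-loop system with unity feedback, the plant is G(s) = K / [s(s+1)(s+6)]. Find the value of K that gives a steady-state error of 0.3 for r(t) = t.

G(s) has one factor of s in the denominator, so the system is type 1.
K_v = lim_{s→0} s·G(s) = K / (1·6) = (1/6)·K.
e_ss = 1/K_v = 0.3 ⇒ K_v = 10/3 ⇒ K = (10/3)/(1/6) = 20.

20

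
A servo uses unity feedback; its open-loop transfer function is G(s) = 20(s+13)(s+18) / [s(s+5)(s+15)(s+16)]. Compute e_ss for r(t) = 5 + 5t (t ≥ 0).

The open loop has one pole at the origin → type 1 system. Treating each term separately:
  • 5: tracked with zero error.
  • 5t: e_ss = 5/K_v with K_v=3.9 → 50/39.
Total e_ss = 50/39.

50/39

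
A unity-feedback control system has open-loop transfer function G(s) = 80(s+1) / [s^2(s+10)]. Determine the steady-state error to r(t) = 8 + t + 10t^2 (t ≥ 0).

G(s) has two factors of s in the denominator, so the system is type 2. Treating each term separately:
  • 8: tracked with zero error.
  • t: tracked with zero error.
  • 10t^2: e_ss = 20/K_a with K_a=8 → 2.5.
Total e_ss = 2.5.

2.5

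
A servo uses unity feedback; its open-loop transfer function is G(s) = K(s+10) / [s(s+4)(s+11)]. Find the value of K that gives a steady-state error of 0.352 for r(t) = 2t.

25

One free integrator in G(s): this is a type 1 system.
K_v = lim_{s→0} s·G(s) = K·10 / (4·11) = (5/22)·K.
e_ss = 2/K_v = 0.352 ⇒ K_v = 125/22 ⇒ K = (125/22)/(5/22) = 25.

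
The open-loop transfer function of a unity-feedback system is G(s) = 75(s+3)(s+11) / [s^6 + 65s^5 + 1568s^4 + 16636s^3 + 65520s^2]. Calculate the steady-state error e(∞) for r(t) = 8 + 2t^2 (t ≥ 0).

The denominator has no term below 65520s^2 — 2 poles at s=0, type 2. By superposition:
  • 8: tracked with zero error.
  • 2t^2: e_ss = 4/K_a with K_a=55/1456 → 5824/55.
Total e_ss = 5824/55.

5824/55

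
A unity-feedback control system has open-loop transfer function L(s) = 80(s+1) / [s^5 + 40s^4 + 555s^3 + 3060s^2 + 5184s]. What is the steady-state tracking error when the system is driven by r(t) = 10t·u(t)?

648

Lowest-order denominator term is 5184s, so the open loop has 1 pole at the origin → type 1 system.
K_v = lim_{s→0} s·L(s) = 80·1 / 5184 = 5/324.
e_ss = 10/K_v = 10/(5/324) = 648.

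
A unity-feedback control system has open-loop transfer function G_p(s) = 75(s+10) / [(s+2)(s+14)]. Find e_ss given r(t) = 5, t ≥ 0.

The open loop has no poles at the origin → type 0 system.
K_p = lim_{s→0} G_p(s) = 75·10 / (2·14) = 375/14.
e_ss = 5/(1 + K_p) = 5/(389/14) = 70/389.

70/389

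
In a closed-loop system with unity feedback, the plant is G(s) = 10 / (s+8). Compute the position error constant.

The open loop has no poles at the origin → type 0 system.
K_p = lim_{s→0} G(s) = 10 / (8) = 1.25.

1.25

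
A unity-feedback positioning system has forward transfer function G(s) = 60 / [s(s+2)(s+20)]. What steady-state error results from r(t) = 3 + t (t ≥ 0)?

2/3

One free integrator in G(s): this is a type 1 system. Treating each term separately:
  • 3: tracked with zero error.
  • t: e_ss = 1/K_v with K_v=1.5 → 2/3.
Total e_ss = 2/3.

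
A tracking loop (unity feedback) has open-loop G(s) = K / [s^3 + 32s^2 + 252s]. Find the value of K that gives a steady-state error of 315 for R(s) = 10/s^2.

Factoring s from the denominator leaves a polynomial with constant term 252, so the system is type 1.
K_v = lim_{s→0} s·G(s) = K / 252 = (1/252)·K.
e_ss = 10/K_v = 315 ⇒ K_v = 2/63 ⇒ K = (2/63)/(1/252) = 8.

8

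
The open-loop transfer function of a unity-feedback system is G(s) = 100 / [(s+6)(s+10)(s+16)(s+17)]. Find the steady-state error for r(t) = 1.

816/821

No free integrators in G(s): this is a type 0 system.
K_p = lim_{s→0} G(s) = 100 / (6·10·16·17) = 5/816.
e_ss = 1/(1 + K_p) = 1/(821/816) = 816/821.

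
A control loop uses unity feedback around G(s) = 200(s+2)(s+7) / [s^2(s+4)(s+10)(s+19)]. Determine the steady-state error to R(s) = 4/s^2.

System type = 2 (two poles at s=0).
A type-2 system has K_v = ∞, so it tracks a ramp input with zero steady-state error.

0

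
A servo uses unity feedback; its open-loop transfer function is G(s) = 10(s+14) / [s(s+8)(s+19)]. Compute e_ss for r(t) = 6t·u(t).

228/35

G(s) has one factor of s in the denominator, so the system is type 1.
K_v = lim_{s→0} s·G(s) = 10·14 / (8·19) = 35/38.
e_ss = 6/K_v = 6/(35/38) = 228/35.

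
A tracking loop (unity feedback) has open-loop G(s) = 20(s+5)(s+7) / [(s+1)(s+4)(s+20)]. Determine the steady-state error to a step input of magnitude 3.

No free integrators in G(s): this is a type 0 system.
K_p = lim_{s→0} G(s) = 20·5·7 / (1·4·20) = 8.75.
e_ss = 3/(1 + K_p) = 3/9.75 = 4/13.

4/13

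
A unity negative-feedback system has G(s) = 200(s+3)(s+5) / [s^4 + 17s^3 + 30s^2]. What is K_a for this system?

100

Factoring s^2 from the denominator leaves a polynomial with constant term 30, so the system is type 2.
K_a = lim_{s→0} s^2·G(s) = 200·3·5 / 30 = 100.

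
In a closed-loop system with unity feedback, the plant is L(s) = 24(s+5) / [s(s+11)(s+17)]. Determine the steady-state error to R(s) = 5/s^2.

187/24

System type = 1 (one pole at s=0).
K_v = lim_{s→0} s·L(s) = 24·5 / (11·17) = 120/187.
e_ss = 5/K_v = 5/(120/187) = 187/24.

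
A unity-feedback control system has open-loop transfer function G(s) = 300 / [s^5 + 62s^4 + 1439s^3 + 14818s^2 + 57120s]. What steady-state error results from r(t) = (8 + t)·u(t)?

190.4

The denominator has no term below 57120s — 1 pole at s=0, type 1. Taking each input component in turn:
  • 8: tracked with zero error.
  • t: e_ss = 1/K_v with K_v=5/952 → 190.4.
Total e_ss = 190.4.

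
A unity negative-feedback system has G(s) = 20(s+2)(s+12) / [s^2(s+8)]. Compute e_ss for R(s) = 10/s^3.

1/6

G(s) has two factors of s in the denominator, so the system is type 2.
K_a = lim_{s→0} s^2·G(s) = 20·2·12 / (8) = 60.
r(t) = 5t^2 gives R(s) = 10/s^3.
e_ss = 10/K_a = 10/60 = 1/6.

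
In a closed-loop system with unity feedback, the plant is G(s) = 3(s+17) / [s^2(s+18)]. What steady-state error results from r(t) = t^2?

G(s) has two factors of s in the denominator, so the system is type 2.
K_a = lim_{s→0} s^2·G(s) = 3·17 / (18) = 17/6.
r(t) = t^2 gives R(s) = 2/s^3.
e_ss = 2/K_a = 2/(17/6) = 12/17.

12/17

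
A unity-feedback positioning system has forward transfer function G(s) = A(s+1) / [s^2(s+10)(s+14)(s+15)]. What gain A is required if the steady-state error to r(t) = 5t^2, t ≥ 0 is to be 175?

The open loop has two poles at the origin → type 2 system.
K_a = lim_{s→0} s^2·G(s) = A·1 / (10·14·15) = (1/2100)·A.
e_ss = 10/K_a = 175 ⇒ K_a = 2/35 ⇒ A = (2/35)/(1/2100) = 120.

120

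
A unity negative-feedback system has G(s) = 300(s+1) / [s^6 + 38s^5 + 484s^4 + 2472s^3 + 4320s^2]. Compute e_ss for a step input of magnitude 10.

0

Lowest-order denominator term is 4320s^2, so the open loop has 2 poles at the origin → type 2 system.
A type-2 system has K_p = ∞, so it tracks a step input with zero steady-state error.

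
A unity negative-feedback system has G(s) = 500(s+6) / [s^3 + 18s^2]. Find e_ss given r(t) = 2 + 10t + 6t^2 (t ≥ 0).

0.072

Lowest-order denominator term is 18s^2, so the open loop has 2 poles at the origin → type 2 system. Taking each input component in turn:
  • 2: tracked with zero error.
  • 10t: tracked with zero error.
  • 6t^2: e_ss = 12/K_a with K_a=500/3 → 0.072.
Total e_ss = 0.072.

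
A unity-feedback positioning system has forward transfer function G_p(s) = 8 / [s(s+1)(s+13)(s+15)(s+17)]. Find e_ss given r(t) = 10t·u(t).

The open loop has one pole at the origin → type 1 system.
K_v = lim_{s→0} s·G_p(s) = 8 / (1·13·15·17) = 8/3315.
e_ss = 10/K_v = 10/(8/3315) = 4143.75.

4143.75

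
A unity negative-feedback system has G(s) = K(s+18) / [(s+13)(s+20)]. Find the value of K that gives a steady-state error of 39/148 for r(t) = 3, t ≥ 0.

150

G(s) has no factors of s in the denominator, so the system is type 0.
K_p = lim_{s→0} G(s) = K·18 / (13·20) = (9/130)·K.
e_ss = 3/(1 + K_p) = 39/148 ⇒ 1 + (9/130)·K = 148/13 ⇒ K = 150.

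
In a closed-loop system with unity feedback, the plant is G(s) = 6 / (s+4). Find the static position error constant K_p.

System type = 0 (no poles at s=0).
K_p = lim_{s→0} G(s) = 6 / (4) = 1.5.

1.5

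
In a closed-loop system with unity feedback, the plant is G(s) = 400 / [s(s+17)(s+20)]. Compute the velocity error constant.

The open loop has one pole at the origin → type 1 system.
K_v = lim_{s→0} s·G(s) = 400 / (17·20) = 20/17.

20/17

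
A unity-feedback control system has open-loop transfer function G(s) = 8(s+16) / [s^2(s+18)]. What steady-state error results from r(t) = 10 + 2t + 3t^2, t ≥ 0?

The open loop has two poles at the origin → type 2 system. By superposition:
  • 10: tracked with zero error.
  • 2t: tracked with zero error.
  • 3t^2: e_ss = 6/K_a with K_a=64/9 → 27/32.
Total e_ss = 27/32.

27/32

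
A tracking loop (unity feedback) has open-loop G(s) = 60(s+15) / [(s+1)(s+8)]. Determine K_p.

112.5

System type = 0 (no poles at s=0).
K_p = lim_{s→0} G(s) = 60·15 / (1·8) = 112.5.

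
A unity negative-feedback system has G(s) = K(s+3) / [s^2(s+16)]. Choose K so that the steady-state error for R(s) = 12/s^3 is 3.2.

20

The open loop has two poles at the origin → type 2 system.
K_a = lim_{s→0} s^2·G(s) = K·3 / (16) = 0.1875·K.
e_ss = 12/K_a = 3.2 ⇒ K_a = 3.75 ⇒ K = 3.75/0.1875 = 20.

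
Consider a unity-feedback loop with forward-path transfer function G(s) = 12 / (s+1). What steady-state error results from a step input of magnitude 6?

6/13

The open loop has no poles at the origin → type 0 system.
K_p = lim_{s→0} G(s) = 12 / (1) = 12.
e_ss = 6/(1 + K_p) = 6/13.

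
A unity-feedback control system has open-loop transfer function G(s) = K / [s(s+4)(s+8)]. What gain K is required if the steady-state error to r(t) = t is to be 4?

System type = 1 (one pole at s=0).
K_v = lim_{s→0} s·G(s) = K / (4·8) = (1/32)·K.
e_ss = 1/K_v = 4 ⇒ K_v = 0.25 ⇒ K = 0.25/(1/32) = 8.

8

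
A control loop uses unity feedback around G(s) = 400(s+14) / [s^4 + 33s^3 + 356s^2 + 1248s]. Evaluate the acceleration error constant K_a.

The denominator has no term below 1248s — 1 pole at s=0, type 1.
K_a = lim_{s→0} s^2·G(s) = 0 (the extra factor of s kills the finite limit).

0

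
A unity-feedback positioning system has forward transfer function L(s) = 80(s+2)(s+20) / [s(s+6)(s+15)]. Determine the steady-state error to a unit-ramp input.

The open loop has one pole at the origin → type 1 system.
K_v = lim_{s→0} s·L(s) = 80·2·20 / (6·15) = 320/9.
e_ss = 1/K_v = 1/(320/9) = 9/320.

9/320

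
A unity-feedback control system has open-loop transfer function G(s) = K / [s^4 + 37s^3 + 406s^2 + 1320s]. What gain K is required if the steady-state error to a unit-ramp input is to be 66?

20

Lowest-order denominator term is 1320s, so the open loop has 1 pole at the origin → type 1 system.
K_v = lim_{s→0} s·G(s) = K / 1320 = (1/1320)·K.
e_ss = 1/K_v = 66 ⇒ K_v = 1/66 ⇒ K = (1/66)/(1/1320) = 20.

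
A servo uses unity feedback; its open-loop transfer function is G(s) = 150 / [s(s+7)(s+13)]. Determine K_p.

K_p = lim_{s→0} G(s); with 1 pole at the origin the limit diverges, so K_p = ∞.

infinity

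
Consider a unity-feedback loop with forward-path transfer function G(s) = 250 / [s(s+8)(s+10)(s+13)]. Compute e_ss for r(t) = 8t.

One free integrator in G(s): this is a type 1 system.
K_v = lim_{s→0} s·G(s) = 250 / (8·10·13) = 25/104.
e_ss = 8/K_v = 8/(25/104) = 33.28.

33.28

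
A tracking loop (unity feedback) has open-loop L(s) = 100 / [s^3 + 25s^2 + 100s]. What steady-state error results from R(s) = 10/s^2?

The denominator has no term below 100s — 1 pole at s=0, type 1.
K_v = lim_{s→0} s·L(s) = 100 / 100 = 1.
e_ss = 10/K_v = 10/1 = 10.

10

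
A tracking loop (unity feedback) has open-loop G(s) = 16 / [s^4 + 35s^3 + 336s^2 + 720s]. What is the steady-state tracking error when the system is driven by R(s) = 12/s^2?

540

Lowest-order denominator term is 720s, so the open loop has 1 pole at the origin → type 1 system.
K_v = lim_{s→0} s·G(s) = 16 / 720 = 1/45.
e_ss = 12/K_v = 12/(1/45) = 540.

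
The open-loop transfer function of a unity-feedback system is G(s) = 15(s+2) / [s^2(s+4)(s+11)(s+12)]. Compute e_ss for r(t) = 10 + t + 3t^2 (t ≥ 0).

105.6

Two free integrators in G(s): this is a type 2 system. Treating each term separately:
  • 10: tracked with zero error.
  • t: tracked with zero error.
  • 3t^2: e_ss = 6/K_a with K_a=5/88 → 105.6.
Total e_ss = 105.6.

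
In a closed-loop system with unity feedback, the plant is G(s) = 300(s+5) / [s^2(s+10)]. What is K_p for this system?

infinity

K_p = lim_{s→0} G(s); with 2 poles at the origin the limit diverges, so K_p = ∞.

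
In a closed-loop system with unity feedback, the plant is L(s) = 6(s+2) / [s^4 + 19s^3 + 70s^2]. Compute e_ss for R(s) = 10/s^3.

Lowest-order denominator term is 70s^2, so the open loop has 2 poles at the origin → type 2 system.
K_a = lim_{s→0} s^2·L(s) = 6·2 / 70 = 6/35.
r(t) = 5t^2 gives R(s) = 10/s^3.
e_ss = 10/K_a = 10/(6/35) = 175/3.

175/3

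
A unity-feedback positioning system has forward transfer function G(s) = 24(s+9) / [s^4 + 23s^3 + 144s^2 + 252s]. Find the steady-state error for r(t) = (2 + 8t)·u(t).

Lowest-order denominator term is 252s, so the open loop has 1 pole at the origin → type 1 system. By superposition:
  • 2: tracked with zero error.
  • 8t: e_ss = 8/K_v with K_v=6/7 → 28/3.
Total e_ss = 28/3.

28/3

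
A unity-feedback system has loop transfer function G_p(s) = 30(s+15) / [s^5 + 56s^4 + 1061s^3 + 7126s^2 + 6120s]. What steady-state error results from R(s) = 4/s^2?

54.4

Factoring s from the denominator leaves a polynomial with constant term 6120, so the system is type 1.
K_v = lim_{s→0} s·G_p(s) = 30·15 / 6120 = 5/68.
e_ss = 4/K_v = 4/(5/68) = 54.4.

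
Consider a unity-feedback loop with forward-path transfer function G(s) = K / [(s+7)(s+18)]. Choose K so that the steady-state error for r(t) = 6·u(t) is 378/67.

8

System type = 0 (no poles at s=0).
K_p = lim_{s→0} G(s) = K / (7·18) = (1/126)·K.
e_ss = 6/(1 + K_p) = 378/67 ⇒ 1 + (1/126)·K = 67/63 ⇒ K = 8.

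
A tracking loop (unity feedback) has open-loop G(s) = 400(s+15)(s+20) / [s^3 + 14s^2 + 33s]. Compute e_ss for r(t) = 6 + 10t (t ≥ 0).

11/4000

The denominator has no term below 33s — 1 pole at s=0, type 1. By superposition:
  • 6: tracked with zero error.
  • 10t: e_ss = 10/K_v with K_v=40000/11 → 11/4000.
Total e_ss = 11/4000.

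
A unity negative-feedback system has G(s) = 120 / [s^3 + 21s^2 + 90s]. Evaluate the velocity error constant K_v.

4/3

The denominator has no term below 90s — 1 pole at s=0, type 1.
K_v = lim_{s→0} s·G(s) = 120 / 90 = 4/3.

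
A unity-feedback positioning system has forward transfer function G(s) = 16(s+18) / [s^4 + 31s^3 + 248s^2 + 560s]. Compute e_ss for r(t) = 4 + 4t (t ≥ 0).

70/9

The denominator has no term below 560s — 1 pole at s=0, type 1. Taking each input component in turn:
  • 4: tracked with zero error.
  • 4t: e_ss = 4/K_v with K_v=18/35 → 70/9.
Total e_ss = 70/9.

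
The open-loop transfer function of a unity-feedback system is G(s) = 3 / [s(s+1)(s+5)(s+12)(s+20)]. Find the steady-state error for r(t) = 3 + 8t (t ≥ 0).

3200

System type = 1 (one pole at s=0). Treating each term separately:
  • 3: tracked with zero error.
  • 8t: e_ss = 8/K_v with K_v=0.0025 → 3200.
Total e_ss = 3200.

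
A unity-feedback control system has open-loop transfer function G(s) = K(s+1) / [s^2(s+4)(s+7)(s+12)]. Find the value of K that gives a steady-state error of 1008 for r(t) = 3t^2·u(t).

2

Two free integrators in G(s): this is a type 2 system.
K_a = lim_{s→0} s^2·G(s) = K·1 / (4·7·12) = (1/336)·K.
e_ss = 6/K_a = 1008 ⇒ K_a = 1/168 ⇒ K = (1/168)/(1/336) = 2.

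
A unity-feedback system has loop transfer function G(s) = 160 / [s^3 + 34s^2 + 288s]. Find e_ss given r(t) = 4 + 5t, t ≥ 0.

9

Factoring s from the denominator leaves a polynomial with constant term 288, so the system is type 1. By superposition:
  • 4: tracked with zero error.
  • 5t: e_ss = 5/K_v with K_v=5/9 → 9.
Total e_ss = 9.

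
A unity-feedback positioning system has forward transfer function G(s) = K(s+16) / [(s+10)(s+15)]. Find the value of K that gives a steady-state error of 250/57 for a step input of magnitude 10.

The open loop has no poles at the origin → type 0 system.
K_p = lim_{s→0} G(s) = K·16 / (10·15) = (8/75)·K.
e_ss = 10/(1 + K_p) = 250/57 ⇒ 1 + (8/75)·K = 2.28 ⇒ K = 12.

12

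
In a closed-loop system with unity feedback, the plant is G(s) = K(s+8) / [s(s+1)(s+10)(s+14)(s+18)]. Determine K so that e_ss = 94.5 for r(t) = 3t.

10

One free integrator in G(s): this is a type 1 system.
K_v = lim_{s→0} s·G(s) = K·8 / (1·10·14·18) = (1/315)·K.
e_ss = 3/K_v = 94.5 ⇒ K_v = 2/63 ⇒ K = (2/63)/(1/315) = 10.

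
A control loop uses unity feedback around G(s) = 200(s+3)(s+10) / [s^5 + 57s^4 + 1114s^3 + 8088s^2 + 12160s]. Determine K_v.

Lowest-order denominator term is 12160s, so the open loop has 1 pole at the origin → type 1 system.
K_v = lim_{s→0} s·G(s) = 200·3·10 / 12160 = 75/152.

75/152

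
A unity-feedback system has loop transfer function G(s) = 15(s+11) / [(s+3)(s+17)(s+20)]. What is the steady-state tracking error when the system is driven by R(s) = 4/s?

No free integrators in G(s): this is a type 0 system.
K_p = lim_{s→0} G(s) = 15·11 / (3·17·20) = 11/68.
e_ss = 4/(1 + K_p) = 4/(79/68) = 272/79.

272/79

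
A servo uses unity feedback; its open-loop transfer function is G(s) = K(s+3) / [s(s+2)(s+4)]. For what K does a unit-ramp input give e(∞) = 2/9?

12

System type = 1 (one pole at s=0).
K_v = lim_{s→0} s·G(s) = K·3 / (2·4) = 0.375·K.
e_ss = 1/K_v = 2/9 ⇒ K_v = 4.5 ⇒ K = 4.5/0.375 = 12.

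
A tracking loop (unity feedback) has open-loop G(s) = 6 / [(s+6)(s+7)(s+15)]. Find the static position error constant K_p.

No free integrators in G(s): this is a type 0 system.
K_p = lim_{s→0} G(s) = 6 / (6·7·15) = 1/105.

1/105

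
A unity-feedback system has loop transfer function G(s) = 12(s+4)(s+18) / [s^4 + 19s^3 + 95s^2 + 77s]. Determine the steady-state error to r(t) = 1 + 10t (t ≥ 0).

385/432

Factoring s from the denominator leaves a polynomial with constant term 77, so the system is type 1. By superposition:
  • 1: tracked with zero error.
  • 10t: e_ss = 10/K_v with K_v=864/77 → 385/432.
Total e_ss = 385/432.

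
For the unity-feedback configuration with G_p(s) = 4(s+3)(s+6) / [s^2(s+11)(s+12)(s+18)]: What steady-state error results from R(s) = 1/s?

The open loop has two poles at the origin → type 2 system.
K_p = ∞ for a type-2 system; e_ss to a step is zero.

0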